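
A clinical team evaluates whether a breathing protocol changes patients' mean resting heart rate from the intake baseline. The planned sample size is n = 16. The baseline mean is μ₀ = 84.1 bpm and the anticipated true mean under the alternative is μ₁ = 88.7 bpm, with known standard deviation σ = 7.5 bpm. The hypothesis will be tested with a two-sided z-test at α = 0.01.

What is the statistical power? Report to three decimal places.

Standardized effect: d = |μ₁ − μ₀| / σ = |88.7 − 84.1| / 7.5 = 0.6133
Noncentrality parameter: δ = d·√n = 0.6133 × √16 = 2.4533
Critical value for a two-sided test at α = 0.01: z_{α/2} = 2.576.
Power = Φ(δ − 2.576) + Φ(−δ − 2.576) = Φ(-0.122) + Φ(-5.029) = 0.4513 + 0.0000 = 0.4513.

Power ≈ 0.451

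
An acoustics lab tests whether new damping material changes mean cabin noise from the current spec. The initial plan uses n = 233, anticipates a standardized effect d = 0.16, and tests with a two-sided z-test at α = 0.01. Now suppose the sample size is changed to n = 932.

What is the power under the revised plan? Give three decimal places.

Power ≈ 0.990

With n = 932: δ = d·√n = 0.16 × √932 = 4.8846. Critical value z_{0.005} = 2.576.
Revised power = Φ(δ − 2.576) + Φ(−δ − 2.576) = Φ(2.309) + Φ(-7.460) = 0.9895 + 0.0000 = 0.9895.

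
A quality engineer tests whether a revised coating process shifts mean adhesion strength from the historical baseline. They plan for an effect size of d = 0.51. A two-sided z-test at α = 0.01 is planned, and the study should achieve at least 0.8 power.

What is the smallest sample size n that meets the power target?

Set Φ(δ − 2.576) = 0.8; then δ − 2.576 = Φ⁻¹(0.8) = 0.842, giving δ = 3.417.
(The Φ(−δ − z_{α/2}) term is vanishingly small for δ > 0 and is dropped in the standard sample-size formula.)
δ = d·√n ⇒ n = (δ/d)² = (3.417 / 0.51)² = 44.90.
Round up to the next whole unit.

n = 45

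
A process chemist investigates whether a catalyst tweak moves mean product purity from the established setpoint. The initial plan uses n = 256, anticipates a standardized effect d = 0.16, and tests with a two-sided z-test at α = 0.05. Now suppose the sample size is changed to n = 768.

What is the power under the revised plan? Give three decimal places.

Power ≈ 0.993

With n = 768: δ = d·√n = 0.16 × √768 = 4.4341. Critical value z_{0.025} = 1.960.
Revised power = Φ(δ − 1.960) + Φ(−δ − 1.960) = Φ(2.474) + Φ(-6.394) = 0.9933 + 0.0000 = 0.9933.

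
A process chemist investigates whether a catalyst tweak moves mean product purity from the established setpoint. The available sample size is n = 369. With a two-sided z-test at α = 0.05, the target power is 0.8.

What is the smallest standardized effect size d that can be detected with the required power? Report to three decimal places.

Required noncentrality: δ = z_{0.025} + z_{0.20} = 1.960 + 0.842 = 2.802.
(The second rejection-region term Φ(−δ − z_{α/2}) is negligible and dropped.)
δ = d·√n ⇒ d = δ/√n = 2.802/√369 = 0.1458.

d ≈ 0.146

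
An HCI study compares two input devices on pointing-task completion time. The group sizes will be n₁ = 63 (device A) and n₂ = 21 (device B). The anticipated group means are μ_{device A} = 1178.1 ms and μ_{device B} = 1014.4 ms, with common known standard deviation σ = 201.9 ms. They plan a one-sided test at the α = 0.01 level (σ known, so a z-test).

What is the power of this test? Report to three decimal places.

Power ≈ 0.814

Standardized effect: d = |μ_{device A} − μ_{device B}| / σ = |1178.1 − 1014.4| / 201.9 = 0.8108
Noncentrality parameter: δ = d / √(1/n₁ + 1/n₂) = 0.8108 / √(1/63 + 1/21) = 3.2178
One-sided α = 0.01 → critical value z_{0.01} = 2.326.
Power = Φ(δ − 2.326) = Φ(0.891) = 0.8136.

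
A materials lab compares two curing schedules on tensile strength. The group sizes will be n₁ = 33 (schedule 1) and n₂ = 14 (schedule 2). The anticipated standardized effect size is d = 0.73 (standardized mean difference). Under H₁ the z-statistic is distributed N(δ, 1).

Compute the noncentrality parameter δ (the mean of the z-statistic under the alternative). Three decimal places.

δ = d / √(1/n₁ + 1/n₂) = 0.73 / √(1/33 + 1/14) = 2.2887

δ ≈ 2.289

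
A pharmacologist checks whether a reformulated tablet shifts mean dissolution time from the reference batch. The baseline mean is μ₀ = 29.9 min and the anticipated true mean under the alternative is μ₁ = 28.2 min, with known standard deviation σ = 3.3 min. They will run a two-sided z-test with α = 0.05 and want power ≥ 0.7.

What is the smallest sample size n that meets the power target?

n = 24

Standardized effect: d = |μ₁ − μ₀| / σ = |28.2 − 29.9| / 3.3 = 0.5152
For power 0.7 need Φ(δ − z_{0.025}) = 0.7, so δ = z_{0.025} + z_{0.30} = 1.960 + 0.524 = 2.484.
(Ignoring the negligible lower-tail rejection probability gives the usual closed-form inversion.)
δ = d·√n ⇒ n = (δ/d)² = (2.484 / 0.5152)² = 23.26.
Rounding up, n = 24.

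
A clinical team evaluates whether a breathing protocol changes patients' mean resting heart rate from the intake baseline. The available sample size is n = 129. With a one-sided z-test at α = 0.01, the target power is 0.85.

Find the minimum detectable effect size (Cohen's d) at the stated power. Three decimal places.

Need Φ(δ − 2.326) = 0.85, so δ = 2.326 + 1.036 = 3.363.
δ = d·√n ⇒ d = δ/√n = 3.363/√129 = 0.2961.

d ≈ 0.296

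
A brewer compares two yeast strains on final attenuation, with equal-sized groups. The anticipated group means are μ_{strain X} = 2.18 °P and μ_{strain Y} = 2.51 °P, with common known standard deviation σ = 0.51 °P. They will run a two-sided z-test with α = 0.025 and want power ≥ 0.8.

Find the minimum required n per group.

Standardized effect: d = |μ_{strain X} − μ_{strain Y}| / σ = |2.18 − 2.51| / 0.51 = 0.6471
For power 0.8 need Φ(δ − z_{0.0125}) = 0.8, so δ = z_{0.0125} + z_{0.20} = 2.241 + 0.842 = 3.083.
(Ignoring the negligible lower-tail rejection probability gives the usual closed-form inversion.)
δ = d·√(n/2) ⇒ n = 2(δ/d)² = 2 × (3.083 / 0.6471)² = 45.40.
Rounding up, n = 46 per group.

n = 46 per group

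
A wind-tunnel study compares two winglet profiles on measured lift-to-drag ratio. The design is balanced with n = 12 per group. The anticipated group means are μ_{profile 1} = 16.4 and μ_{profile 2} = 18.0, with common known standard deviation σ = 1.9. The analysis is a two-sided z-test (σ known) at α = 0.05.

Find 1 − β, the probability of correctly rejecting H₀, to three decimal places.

Power ≈ 0.541

Standardized effect: d = |μ_{profile 1} − μ_{profile 2}| / σ = |16.4 − 18.0| / 1.9 = 0.8421
Noncentrality parameter: δ = d·√(n/2) = 0.8421 × √(12/2) = 2.0627
Two-sided α = 0.05 → critical value z_{0.025} = 1.960.
Power = Φ(δ − 1.960) + Φ(−δ − 1.960) = Φ(0.103) + Φ(-4.023) = 0.5409 + 0.0000 = 0.5410.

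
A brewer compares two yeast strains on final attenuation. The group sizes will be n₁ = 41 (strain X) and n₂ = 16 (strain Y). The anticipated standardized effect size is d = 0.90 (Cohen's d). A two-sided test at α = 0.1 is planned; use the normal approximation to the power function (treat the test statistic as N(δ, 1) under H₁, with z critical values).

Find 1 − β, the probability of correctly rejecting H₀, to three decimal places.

Noncentrality parameter: δ = d / √(1/n₁ + 1/n₂) = 0.90 / √(1/41 + 1/16) = 3.0532
Two-sided α = 0.1 → critical value z_{0.05} = 1.645.
Power = Φ(δ − 1.645) + Φ(−δ − 1.645) = Φ(1.408) + Φ(-4.698) = 0.9205 + 0.0000 = 0.9205.

Power ≈ 0.920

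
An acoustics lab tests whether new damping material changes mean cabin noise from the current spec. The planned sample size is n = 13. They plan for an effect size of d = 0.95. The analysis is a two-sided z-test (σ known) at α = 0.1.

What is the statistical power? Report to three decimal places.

Power ≈ 0.962

Noncentrality parameter: δ = d·√n = 0.95 × √13 = 3.4253
Critical value for a two-sided test at α = 0.1: z_{α/2} = 1.645.
Power = Φ(δ − 1.645) + Φ(−δ − 1.645) = Φ(1.780) + Φ(-5.070) = 0.9625 + 0.0000 = 0.9625.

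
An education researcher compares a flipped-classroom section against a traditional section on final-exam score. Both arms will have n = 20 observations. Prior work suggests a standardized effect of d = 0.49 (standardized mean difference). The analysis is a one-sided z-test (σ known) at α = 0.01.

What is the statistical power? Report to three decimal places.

Noncentrality parameter: δ = d·√(n/2) = 0.49 × √(20/2) = 1.5495
Critical value for a one-sided test at α = 0.01: z_α = 2.326.
Power = Φ(δ − 2.326) = Φ(-0.777) = 0.2186.

Power ≈ 0.219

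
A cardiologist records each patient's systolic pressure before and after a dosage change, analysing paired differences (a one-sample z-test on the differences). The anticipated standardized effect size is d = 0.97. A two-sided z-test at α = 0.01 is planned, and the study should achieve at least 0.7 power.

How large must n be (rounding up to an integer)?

For power 0.7 need Φ(δ − z_{0.005}) = 0.7, so δ = z_{0.005} + z_{0.30} = 2.576 + 0.524 = 3.100.
(Ignoring the negligible lower-tail rejection probability gives the usual closed-form inversion.)
δ = d·√n ⇒ n = (δ/d)² = (3.100 / 0.97)² = 10.22.
Rounding up, n = 11.

n = 11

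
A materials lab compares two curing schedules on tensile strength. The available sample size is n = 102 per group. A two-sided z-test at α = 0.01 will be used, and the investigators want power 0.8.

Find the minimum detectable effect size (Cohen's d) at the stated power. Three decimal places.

d ≈ 0.479

Need Φ(δ − 2.576) = 0.8, so δ = 2.576 + 0.842 = 3.417.
(The second rejection-region term Φ(−δ − z_{α/2}) is negligible and dropped.)
δ = d·√(n/2) ⇒ d = δ/√(n/2) = 3.417/√(102/2) = 0.4785.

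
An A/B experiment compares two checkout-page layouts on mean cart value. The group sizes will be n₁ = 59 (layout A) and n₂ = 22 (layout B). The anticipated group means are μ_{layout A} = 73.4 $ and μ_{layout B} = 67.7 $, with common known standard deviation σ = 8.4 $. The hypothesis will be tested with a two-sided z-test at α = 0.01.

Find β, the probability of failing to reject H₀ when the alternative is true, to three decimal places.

Standardized effect: d = |μ_{layout A} − μ_{layout B}| / σ = |73.4 − 67.7| / 8.4 = 0.6786
Noncentrality parameter: δ = d / √(1/n₁ + 1/n₂) = 0.6786 / √(1/59 + 1/22) = 2.7164
Critical value for a two-sided test at α = 0.01: z_{α/2} = 2.576.
Power = Φ(δ − 2.576) + Φ(−δ − 2.576) = Φ(0.141) + Φ(-5.292) = 0.5559 + 0.0000 = 0.5559.
Type II error: β = 1 − power = 1 − 0.5559 = 0.4441.

β ≈ 0.444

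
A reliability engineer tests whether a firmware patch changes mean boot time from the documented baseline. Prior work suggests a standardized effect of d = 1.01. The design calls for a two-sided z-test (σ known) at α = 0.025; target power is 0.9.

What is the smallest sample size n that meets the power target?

For power 0.9 need Φ(δ − z_{0.0125}) = 0.9, so δ = z_{0.0125} + z_{0.10} = 2.241 + 1.282 = 3.523.
(For δ > 0 the lower-tail rejection region contributes negligibly to power, so the one-term inversion is standard.)
δ = d·√n ⇒ n = (δ/d)² = (3.523 / 1.01)² = 12.17.
Rounding up, n = 13.

n = 13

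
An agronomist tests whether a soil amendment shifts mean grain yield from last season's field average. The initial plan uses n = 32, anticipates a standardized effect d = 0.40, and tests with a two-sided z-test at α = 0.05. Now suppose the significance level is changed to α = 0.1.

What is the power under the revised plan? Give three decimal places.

Power ≈ 0.732

δ = d·√n = 0.40 × √32 = 2.2627 (unchanged). New critical value: z_{0.05} = 1.645.
Revised power = Φ(δ − 1.645) + Φ(−δ − 1.645) = Φ(0.618) + Φ(-3.908) = 0.7317 + 0.0000 = 0.7317.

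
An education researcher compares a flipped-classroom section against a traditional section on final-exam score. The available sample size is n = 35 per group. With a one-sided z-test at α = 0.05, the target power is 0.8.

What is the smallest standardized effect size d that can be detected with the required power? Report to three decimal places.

Required noncentrality: δ = z_{0.05} + z_{0.20} = 1.645 + 0.842 = 2.486.
δ = d·√(n/2) ⇒ d = δ/√(n/2) = 2.486/√(35/2) = 0.5944.

d ≈ 0.594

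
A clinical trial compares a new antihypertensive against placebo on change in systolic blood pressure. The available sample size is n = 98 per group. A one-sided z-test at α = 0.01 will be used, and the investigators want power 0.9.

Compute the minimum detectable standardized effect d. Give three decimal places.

d ≈ 0.515

Need Φ(δ − 2.326) = 0.9, so δ = 2.326 + 1.282 = 3.608.
δ = d·√(n/2) ⇒ d = δ/√(n/2) = 3.608/√(98/2) = 0.5154.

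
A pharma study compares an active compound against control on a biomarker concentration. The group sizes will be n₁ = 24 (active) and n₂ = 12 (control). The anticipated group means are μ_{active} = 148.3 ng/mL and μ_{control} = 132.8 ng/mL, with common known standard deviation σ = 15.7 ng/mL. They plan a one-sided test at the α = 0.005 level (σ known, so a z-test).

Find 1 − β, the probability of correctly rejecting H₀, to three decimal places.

Standardized effect: d = |μ_{active} − μ_{control}| / σ = |148.3 − 132.8| / 15.7 = 0.9873
Noncentrality parameter: δ = d / √(1/n₁ + 1/n₂) = 0.9873 / √(1/24 + 1/12) = 2.7924
One-sided α = 0.005 → critical value z_{0.005} = 2.576.
Power = P(Z > 2.576 − δ) = Φ(0.217) = 0.5857.

Power ≈ 0.586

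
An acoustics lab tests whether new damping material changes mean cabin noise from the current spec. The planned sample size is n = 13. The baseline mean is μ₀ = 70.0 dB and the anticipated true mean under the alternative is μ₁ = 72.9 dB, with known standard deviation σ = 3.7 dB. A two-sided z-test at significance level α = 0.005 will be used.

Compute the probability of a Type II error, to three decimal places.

Standardized effect: d = |μ₁ − μ₀| / σ = |72.9 − 70.0| / 3.7 = 0.7838
Noncentrality parameter: δ = d·√n = 0.7838 × √13 = 2.8260
Critical value for a two-sided test at α = 0.005: z_{α/2} = 2.807.
Power = Φ(δ − 2.807) + Φ(−δ − 2.807) = Φ(0.019) + Φ(-5.633) = 0.5076 + 0.0000 = 0.5076.
Type II error: β = 1 − power = 1 − 0.5076 = 0.4924.

β ≈ 0.492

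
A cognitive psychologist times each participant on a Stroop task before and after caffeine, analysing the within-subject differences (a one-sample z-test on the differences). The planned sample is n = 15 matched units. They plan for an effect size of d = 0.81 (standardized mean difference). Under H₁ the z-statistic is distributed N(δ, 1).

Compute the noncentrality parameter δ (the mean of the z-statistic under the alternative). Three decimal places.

The noncentrality parameter scales effect size by the design's sample-size factor: δ = d·√n = 0.81 × √15 = 3.1371

δ ≈ 3.137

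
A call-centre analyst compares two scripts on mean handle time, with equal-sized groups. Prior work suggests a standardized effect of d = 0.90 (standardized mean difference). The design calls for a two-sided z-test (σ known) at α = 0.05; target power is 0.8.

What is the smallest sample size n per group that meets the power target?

n = 20 per group

For power 0.8 need Φ(δ − z_{0.025}) = 0.8, so δ = z_{0.025} + z_{0.20} = 1.960 + 0.842 = 2.802.
(For δ > 0 the lower-tail rejection region contributes negligibly to power, so the one-term inversion is standard.)
δ = d·√(n/2) ⇒ n = 2(δ/d)² = 2 × (2.802 / 0.90)² = 19.38.
Rounding up, n = 20 per group.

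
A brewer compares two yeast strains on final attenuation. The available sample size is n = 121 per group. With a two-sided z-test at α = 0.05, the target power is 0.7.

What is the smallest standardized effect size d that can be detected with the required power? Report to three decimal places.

Required noncentrality: δ = z_{0.025} + z_{0.30} = 1.960 + 0.524 = 2.484.
(The second rejection-region term Φ(−δ − z_{α/2}) is negligible and dropped.)
δ = d·√(n/2) ⇒ d = δ/√(n/2) = 2.484/√(121/2) = 0.3194.

d ≈ 0.319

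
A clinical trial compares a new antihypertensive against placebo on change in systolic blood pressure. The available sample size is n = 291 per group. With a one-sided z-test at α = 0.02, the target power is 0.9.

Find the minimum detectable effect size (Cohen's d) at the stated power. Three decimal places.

Need Φ(δ − 2.054) = 0.9, so δ = 2.054 + 1.282 = 3.335.
δ = d·√(n/2) ⇒ d = δ/√(n/2) = 3.335/√(291/2) = 0.2765.

d ≈ 0.277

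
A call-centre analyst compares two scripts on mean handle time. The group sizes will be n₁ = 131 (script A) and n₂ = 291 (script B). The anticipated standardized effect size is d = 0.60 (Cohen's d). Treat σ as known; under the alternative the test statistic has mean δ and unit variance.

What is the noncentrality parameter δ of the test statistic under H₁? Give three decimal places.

δ = d / √(1/n₁ + 1/n₂) = 0.60 / √(1/131 + 1/291) = 5.7027

δ ≈ 5.703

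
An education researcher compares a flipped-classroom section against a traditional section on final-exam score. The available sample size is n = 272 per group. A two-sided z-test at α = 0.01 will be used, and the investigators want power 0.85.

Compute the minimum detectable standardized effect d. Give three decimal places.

d ≈ 0.310

Required noncentrality: δ = z_{0.005} + z_{0.15} = 2.576 + 1.036 = 3.612.
(The second rejection-region term Φ(−δ − z_{α/2}) is negligible and dropped.)
δ = d·√(n/2) ⇒ d = δ/√(n/2) = 3.612/√(272/2) = 0.3097.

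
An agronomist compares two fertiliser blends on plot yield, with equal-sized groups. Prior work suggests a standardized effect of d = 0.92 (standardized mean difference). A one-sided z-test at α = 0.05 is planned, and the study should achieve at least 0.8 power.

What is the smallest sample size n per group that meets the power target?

For power 0.8 need Φ(δ − z_{0.05}) = 0.8, so δ = z_{0.05} + z_{0.20} = 1.645 + 0.842 = 2.486.
δ = d·√(n/2) ⇒ n = 2(δ/d)² = 2 × (2.486 / 0.92)² = 14.61.
Round up to the next whole unit.

n = 15 per group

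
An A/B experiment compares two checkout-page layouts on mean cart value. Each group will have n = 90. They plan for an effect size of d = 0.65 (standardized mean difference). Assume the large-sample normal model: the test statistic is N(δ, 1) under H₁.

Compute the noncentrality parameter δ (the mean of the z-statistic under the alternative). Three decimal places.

δ ≈ 4.360

The noncentrality parameter scales effect size by the design's sample-size factor: δ = d·√(n/2) = 0.65 × √(90/2) = 4.3603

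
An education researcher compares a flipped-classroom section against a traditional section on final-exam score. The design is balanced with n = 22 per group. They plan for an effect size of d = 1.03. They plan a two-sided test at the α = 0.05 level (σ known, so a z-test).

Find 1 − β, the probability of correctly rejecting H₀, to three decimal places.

Power ≈ 0.927

Noncentrality parameter: δ = d·√(n/2) = 1.03 × √(22/2) = 3.4161
Critical value for a two-sided test at α = 0.05: z_{α/2} = 1.960.
Power = Φ(δ − 1.960) + Φ(−δ − 1.960) = Φ(1.456) + Φ(-5.376) = 0.9273 + 0.0000 = 0.9273.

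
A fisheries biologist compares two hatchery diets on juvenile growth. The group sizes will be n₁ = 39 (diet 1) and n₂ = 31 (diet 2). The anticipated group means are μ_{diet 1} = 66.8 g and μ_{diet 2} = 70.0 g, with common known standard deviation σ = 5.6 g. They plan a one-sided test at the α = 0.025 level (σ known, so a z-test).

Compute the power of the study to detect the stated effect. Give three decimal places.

Standardized effect: d = |μ_{diet 1} − μ_{diet 2}| / σ = |66.8 − 70.0| / 5.6 = 0.5714
Noncentrality parameter: δ = d / √(1/n₁ + 1/n₂) = 0.5714 / √(1/39 + 1/31) = 2.3748
Critical value for a one-sided test at α = 0.025: z_α = 1.960.
Power = P(Z > 1.960 − δ) = Φ(0.415) = 0.6609.

Power ≈ 0.661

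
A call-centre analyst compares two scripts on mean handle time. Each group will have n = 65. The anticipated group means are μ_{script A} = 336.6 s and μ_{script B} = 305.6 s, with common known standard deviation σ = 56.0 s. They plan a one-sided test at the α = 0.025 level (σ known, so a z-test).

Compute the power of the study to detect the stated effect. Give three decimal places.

Standardized effect: d = |μ_{script A} − μ_{script B}| / σ = |336.6 − 305.6| / 56.0 = 0.5536
Noncentrality parameter: δ = d·√(n/2) = 0.5536 × √(65/2) = 3.1558
Critical value for a one-sided test at α = 0.025: z_α = 1.960.
Power = P(Z > 1.960 − δ) = Φ(1.196) = 0.8841.

Power ≈ 0.884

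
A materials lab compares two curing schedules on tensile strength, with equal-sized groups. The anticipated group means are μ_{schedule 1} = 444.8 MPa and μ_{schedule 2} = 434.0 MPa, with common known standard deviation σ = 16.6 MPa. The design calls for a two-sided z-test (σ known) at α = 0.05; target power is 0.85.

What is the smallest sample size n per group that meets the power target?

n = 43 per group

Standardized effect: d = |μ_{schedule 1} − μ_{schedule 2}| / σ = |444.8 − 434.0| / 16.6 = 0.6506
Set Φ(δ − 1.960) = 0.85; then δ − 1.960 = Φ⁻¹(0.85) = 1.036, giving δ = 2.996.
(Ignoring the negligible lower-tail rejection probability gives the usual closed-form inversion.)
δ = d·√(n/2) ⇒ n = 2(δ/d)² = 2 × (2.996 / 0.6506)² = 42.42.
Rounding up, n = 43 per group.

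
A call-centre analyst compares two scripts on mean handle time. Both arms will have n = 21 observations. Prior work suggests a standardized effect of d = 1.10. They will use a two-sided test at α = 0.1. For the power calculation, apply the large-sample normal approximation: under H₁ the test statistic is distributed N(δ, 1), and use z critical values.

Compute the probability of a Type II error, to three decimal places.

Noncentrality parameter: δ = d·√(n/2) = 1.10 × √(21/2) = 3.5644
Two-sided α = 0.1 → critical value z_{0.05} = 1.645.
Power = Φ(δ − 1.645) + Φ(−δ − 1.645) = Φ(1.920) + Φ(-5.209) = 0.9725 + 0.0000 = 0.9725.
Type II error: β = 1 − power = 1 − 0.9725 = 0.0275.

β ≈ 0.027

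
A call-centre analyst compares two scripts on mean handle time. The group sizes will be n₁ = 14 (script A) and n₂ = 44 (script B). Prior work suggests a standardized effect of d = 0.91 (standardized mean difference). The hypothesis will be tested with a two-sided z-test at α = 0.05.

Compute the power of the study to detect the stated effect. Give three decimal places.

Noncentrality parameter: δ = d / √(1/n₁ + 1/n₂) = 0.91 / √(1/14 + 1/44) = 2.9656
Critical value for a two-sided test at α = 0.05: z_{α/2} = 1.960.
Power = Φ(δ − 1.960) + Φ(−δ − 1.960) = Φ(1.006) + Φ(-4.926) = 0.8427 + 0.0000 = 0.8427.

Power ≈ 0.843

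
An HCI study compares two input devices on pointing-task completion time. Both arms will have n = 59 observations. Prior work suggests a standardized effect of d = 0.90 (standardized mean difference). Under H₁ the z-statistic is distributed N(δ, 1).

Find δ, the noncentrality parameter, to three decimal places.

The noncentrality parameter scales effect size by the design's sample-size factor: δ = d·√(n/2) = 0.90 × √(59/2) = 4.8883

δ ≈ 4.888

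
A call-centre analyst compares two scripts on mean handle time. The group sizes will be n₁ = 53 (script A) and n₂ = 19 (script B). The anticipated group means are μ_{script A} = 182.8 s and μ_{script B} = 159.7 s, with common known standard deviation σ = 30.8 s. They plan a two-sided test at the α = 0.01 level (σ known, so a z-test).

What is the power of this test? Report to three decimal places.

Standardized effect: d = |μ_{script A} − μ_{script B}| / σ = |182.8 − 159.7| / 30.8 = 0.7500
Noncentrality parameter: δ = d / √(1/n₁ + 1/n₂) = 0.7500 / √(1/53 + 1/19) = 2.8049
Two-sided α = 0.01 → critical value z_{0.005} = 2.576.
Power = Φ(δ − 2.576) + Φ(−δ − 2.576) = Φ(0.229) + Φ(-5.381) = 0.5906 + 0.0000 = 0.5906.

Power ≈ 0.591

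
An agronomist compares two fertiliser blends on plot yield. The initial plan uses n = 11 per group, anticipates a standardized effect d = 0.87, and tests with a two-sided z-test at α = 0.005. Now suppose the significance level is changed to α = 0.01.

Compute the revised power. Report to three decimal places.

Power ≈ 0.296

δ = d·√(n/2) = 0.87 × √(11/2) = 2.0403 (unchanged). New critical value: z_{0.005} = 2.576.
Revised power = Φ(δ − 2.576) + Φ(−δ − 2.576) = Φ(-0.535) + Φ(-4.616) = 0.2962 + 0.0000 = 0.2962.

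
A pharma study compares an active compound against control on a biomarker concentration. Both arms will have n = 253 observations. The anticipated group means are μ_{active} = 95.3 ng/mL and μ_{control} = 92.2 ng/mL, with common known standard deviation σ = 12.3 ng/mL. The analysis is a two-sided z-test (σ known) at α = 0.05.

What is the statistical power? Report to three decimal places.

Power ≈ 0.809

Standardized effect: d = |μ_{active} − μ_{control}| / σ = |95.3 − 92.2| / 12.3 = 0.2520
Noncentrality parameter: λ = d·√(n/2) = 0.2520 × √(253/2) = 2.8347
Two-sided α = 0.05 → critical value z_{0.025} = 1.960.
Power = Φ(λ − 1.960) + Φ(−λ − 1.960) = Φ(0.875) + Φ(-4.795) = 0.8091 + 0.0000 = 0.8091.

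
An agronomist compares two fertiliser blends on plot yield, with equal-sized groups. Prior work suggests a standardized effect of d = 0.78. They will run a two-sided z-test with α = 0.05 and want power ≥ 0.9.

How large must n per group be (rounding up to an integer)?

For power 0.9 need Φ(δ − z_{0.025}) = 0.9, so δ = z_{0.025} + z_{0.10} = 1.960 + 1.282 = 3.242.
(Ignoring the negligible lower-tail rejection probability gives the usual closed-form inversion.)
δ = d·√(n/2) ⇒ n = 2(δ/d)² = 2 × (3.242 / 0.78)² = 34.54.
Round up to the next whole unit.

n = 35 per group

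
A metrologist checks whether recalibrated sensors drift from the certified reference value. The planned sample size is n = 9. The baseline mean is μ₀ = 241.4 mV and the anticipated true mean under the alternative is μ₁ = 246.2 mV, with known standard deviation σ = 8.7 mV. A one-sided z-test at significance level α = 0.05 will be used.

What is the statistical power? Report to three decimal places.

Standardized effect: d = |μ₁ − μ₀| / σ = |246.2 − 241.4| / 8.7 = 0.5517
Noncentrality parameter: δ = d·√n = 0.5517 × √9 = 1.6552
Critical value for a one-sided test at α = 0.05: z_α = 1.645.
Power = Φ(δ − 1.645) = Φ(0.010) = 0.5041.

Power ≈ 0.504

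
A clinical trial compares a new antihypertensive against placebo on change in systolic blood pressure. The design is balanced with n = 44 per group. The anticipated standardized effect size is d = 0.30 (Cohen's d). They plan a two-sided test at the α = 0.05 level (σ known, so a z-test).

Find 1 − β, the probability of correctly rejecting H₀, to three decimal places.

Noncentrality parameter: δ = d·√(n/2) = 0.30 × √(44/2) = 1.4071
Two-sided α = 0.05 → critical value z_{0.025} = 1.960.
Power = Φ(δ − 1.960) + Φ(−δ − 1.960) = Φ(-0.553) + Φ(-3.367) = 0.2902 + 0.0004 = 0.2906.

Power ≈ 0.291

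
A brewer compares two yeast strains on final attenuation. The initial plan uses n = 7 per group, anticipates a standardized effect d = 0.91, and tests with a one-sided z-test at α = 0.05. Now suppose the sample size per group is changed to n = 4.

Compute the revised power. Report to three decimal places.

With n = 4 per group: δ = d·√(n/2) = 0.91 × √(4/2) = 1.2869. Critical value z_{0.05} = 1.645.
Revised power = Φ(δ − 1.645) = Φ(-0.358) = 0.3602.

Power ≈ 0.360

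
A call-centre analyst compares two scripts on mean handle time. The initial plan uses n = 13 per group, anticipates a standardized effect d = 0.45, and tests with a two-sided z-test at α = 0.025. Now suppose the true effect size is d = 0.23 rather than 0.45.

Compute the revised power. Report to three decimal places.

With d = 0.23: δ = d·√(n/2) = 0.23 × √(13/2) = 0.5864. Critical value z_{0.0125} = 2.241.
Revised power = Φ(δ − 2.241) + Φ(−δ − 2.241) = Φ(-1.655) + Φ(-2.828) = 0.0490 + 0.0023 = 0.0513.

Power ≈ 0.051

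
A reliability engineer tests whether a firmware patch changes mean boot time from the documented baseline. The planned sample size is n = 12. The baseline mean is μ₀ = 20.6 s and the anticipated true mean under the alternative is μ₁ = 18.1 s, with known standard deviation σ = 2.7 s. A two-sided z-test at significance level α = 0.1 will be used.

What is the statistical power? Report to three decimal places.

Power ≈ 0.941

Standardized effect: d = |μ₁ − μ₀| / σ = |18.1 − 20.6| / 2.7 = 0.9259
Noncentrality parameter: λ = d·√n = 0.9259 × √12 = 3.2075
Critical value for a two-sided test at α = 0.1: z_{α/2} = 1.645.
Power = Φ(λ − 1.645) + Φ(−λ − 1.645) = Φ(1.563) + Φ(-4.852) = 0.9409 + 0.0000 = 0.9409.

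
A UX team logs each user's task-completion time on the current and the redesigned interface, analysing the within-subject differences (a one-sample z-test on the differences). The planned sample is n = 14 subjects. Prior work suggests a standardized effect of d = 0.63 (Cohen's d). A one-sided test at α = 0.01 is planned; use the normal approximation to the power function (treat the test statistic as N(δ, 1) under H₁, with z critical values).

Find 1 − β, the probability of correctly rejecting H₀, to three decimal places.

Noncentrality parameter: δ = d·√n = 0.63 × √14 = 2.3572
One-sided α = 0.01 → critical value z_{0.01} = 2.326.
Power = P(Z > 2.326 − δ) = Φ(0.031) = 0.5123.

Power ≈ 0.512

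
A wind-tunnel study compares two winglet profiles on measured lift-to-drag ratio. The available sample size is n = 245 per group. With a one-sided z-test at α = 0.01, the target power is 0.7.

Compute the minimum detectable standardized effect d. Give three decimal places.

Need Φ(δ − 2.326) = 0.7, so δ = 2.326 + 0.524 = 2.851.
δ = d·√(n/2) ⇒ d = δ/√(n/2) = 2.851/√(245/2) = 0.2576.

d ≈ 0.258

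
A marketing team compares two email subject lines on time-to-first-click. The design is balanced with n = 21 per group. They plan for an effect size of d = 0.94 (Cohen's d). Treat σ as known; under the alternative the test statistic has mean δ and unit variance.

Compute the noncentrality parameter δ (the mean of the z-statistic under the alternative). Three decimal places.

δ ≈ 3.046

The noncentrality parameter scales effect size by the design's sample-size factor: δ = d·√(n/2) = 0.94 × √(21/2) = 3.0459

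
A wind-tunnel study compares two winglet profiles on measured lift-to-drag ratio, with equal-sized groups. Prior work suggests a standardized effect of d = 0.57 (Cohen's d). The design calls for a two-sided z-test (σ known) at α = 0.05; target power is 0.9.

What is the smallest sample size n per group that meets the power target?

n = 65 per group

Set Φ(δ − 1.960) = 0.9; then δ − 1.960 = Φ⁻¹(0.9) = 1.282, giving δ = 3.242.
(Ignoring the negligible lower-tail rejection probability gives the usual closed-form inversion.)
δ = d·√(n/2) ⇒ n = 2(δ/d)² = 2 × (3.242 / 0.57)² = 64.68.
Round up to the next whole unit.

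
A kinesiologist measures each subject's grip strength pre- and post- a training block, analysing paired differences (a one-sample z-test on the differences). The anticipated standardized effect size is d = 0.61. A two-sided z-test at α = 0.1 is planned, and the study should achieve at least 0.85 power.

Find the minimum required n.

n = 20

For power 0.85 need Φ(δ − z_{0.05}) = 0.85, so δ = z_{0.05} + z_{0.15} = 1.645 + 1.036 = 2.681.
(For δ > 0 the lower-tail rejection region contributes negligibly to power, so the one-term inversion is standard.)
δ = d·√n ⇒ n = (δ/d)² = (2.681 / 0.61)² = 19.32.
Rounding up, n = 20.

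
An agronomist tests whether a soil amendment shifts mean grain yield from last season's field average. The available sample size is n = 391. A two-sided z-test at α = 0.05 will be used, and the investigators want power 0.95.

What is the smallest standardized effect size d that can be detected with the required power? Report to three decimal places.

Need Φ(δ − 1.960) = 0.95, so δ = 1.960 + 1.645 = 3.605.
(Lower-tail contribution to power is negligible for δ > 0.)
δ = d·√n ⇒ d = δ/√n = 3.605/√391 = 0.1823.

d ≈ 0.182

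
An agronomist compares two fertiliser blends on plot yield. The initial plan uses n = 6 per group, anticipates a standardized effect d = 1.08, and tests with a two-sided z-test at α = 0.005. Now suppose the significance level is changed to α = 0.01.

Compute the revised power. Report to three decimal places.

δ = d·√(n/2) = 1.08 × √(6/2) = 1.8706 (unchanged). New critical value: z_{0.005} = 2.576.
Revised power = Φ(δ − 2.576) + Φ(−δ − 2.576) = Φ(-0.705) + Φ(-4.446) = 0.2403 + 0.0000 = 0.2403.

Power ≈ 0.240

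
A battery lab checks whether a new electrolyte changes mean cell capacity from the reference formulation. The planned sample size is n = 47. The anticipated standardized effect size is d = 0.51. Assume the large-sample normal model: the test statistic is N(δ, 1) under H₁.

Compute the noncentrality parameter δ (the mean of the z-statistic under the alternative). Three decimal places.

The noncentrality parameter scales effect size by the design's sample-size factor: δ = d·√n = 0.51 × √47 = 3.4964

δ ≈ 3.496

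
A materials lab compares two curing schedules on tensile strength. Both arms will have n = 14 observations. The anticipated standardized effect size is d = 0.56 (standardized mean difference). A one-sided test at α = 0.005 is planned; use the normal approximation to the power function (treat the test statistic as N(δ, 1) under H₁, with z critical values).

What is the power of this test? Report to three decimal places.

Noncentrality parameter: λ = d·√(n/2) = 0.56 × √(14/2) = 1.4816
One-sided α = 0.005 → critical value z_{0.005} = 2.576.
Power = Φ(λ − 2.576) = Φ(-1.094) = 0.1369.

Power ≈ 0.137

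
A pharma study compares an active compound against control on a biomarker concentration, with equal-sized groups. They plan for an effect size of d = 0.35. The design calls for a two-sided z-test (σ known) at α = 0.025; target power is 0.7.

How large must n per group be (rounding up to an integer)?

For power 0.7 need Φ(δ − z_{0.0125}) = 0.7, so δ = z_{0.0125} + z_{0.30} = 2.241 + 0.524 = 2.766.
(The Φ(−δ − z_{α/2}) term is vanishingly small for δ > 0 and is dropped in the standard sample-size formula.)
δ = d·√(n/2) ⇒ n = 2(δ/d)² = 2 × (2.766 / 0.35)² = 124.89.
Rounding up, n = 125 per group.

n = 125 per group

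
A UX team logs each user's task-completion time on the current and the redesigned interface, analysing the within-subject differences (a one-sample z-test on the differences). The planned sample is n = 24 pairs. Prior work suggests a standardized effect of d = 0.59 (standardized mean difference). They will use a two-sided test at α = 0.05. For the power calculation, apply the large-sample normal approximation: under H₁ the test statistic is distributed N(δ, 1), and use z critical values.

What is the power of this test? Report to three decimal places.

Noncentrality parameter: δ = d·√n = 0.59 × √24 = 2.8904
Critical value for a two-sided test at α = 0.05: z_{α/2} = 1.960.
Power = Φ(δ − 1.960) + Φ(−δ − 1.960) = Φ(0.930) + Φ(-4.850) = 0.8239 + 0.0000 = 0.8239.

Power ≈ 0.824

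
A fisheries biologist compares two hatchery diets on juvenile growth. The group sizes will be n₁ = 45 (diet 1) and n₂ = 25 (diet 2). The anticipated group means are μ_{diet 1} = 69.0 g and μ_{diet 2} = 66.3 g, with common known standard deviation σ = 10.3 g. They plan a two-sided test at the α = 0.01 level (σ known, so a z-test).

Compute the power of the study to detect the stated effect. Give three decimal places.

Standardized effect: d = |μ_{diet 1} − μ_{diet 2}| / σ = |69.0 − 66.3| / 10.3 = 0.2621
Noncentrality parameter: δ = d / √(1/n₁ + 1/n₂) = 0.2621 / √(1/45 + 1/25) = 1.0509
Critical value for a two-sided test at α = 0.01: z_{α/2} = 2.576.
Power = Φ(δ − 2.576) + Φ(−δ − 2.576) = Φ(-1.525) + Φ(-3.627) = 0.0636 + 0.0001 = 0.0638.

Power ≈ 0.064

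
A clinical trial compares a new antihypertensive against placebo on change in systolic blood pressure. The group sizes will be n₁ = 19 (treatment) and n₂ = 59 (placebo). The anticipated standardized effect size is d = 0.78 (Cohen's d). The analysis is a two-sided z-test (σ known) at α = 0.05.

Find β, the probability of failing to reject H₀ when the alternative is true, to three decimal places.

Noncentrality parameter: δ = d / √(1/n₁ + 1/n₂) = 0.78 / √(1/19 + 1/59) = 2.9570
Critical value for a two-sided test at α = 0.05: z_{α/2} = 1.960.
Power = Φ(δ − 1.960) + Φ(−δ − 1.960) = Φ(0.997) + Φ(-4.917) = 0.8406 + 0.0000 = 0.8406.
Type II error: β = 1 − power = 1 − 0.8406 = 0.1594.

β ≈ 0.159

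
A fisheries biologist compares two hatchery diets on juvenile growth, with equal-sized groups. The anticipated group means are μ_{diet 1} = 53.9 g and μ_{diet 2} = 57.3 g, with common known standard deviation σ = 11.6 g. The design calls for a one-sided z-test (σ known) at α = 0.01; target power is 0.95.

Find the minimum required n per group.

Standardized effect: d = |μ_{diet 1} − μ_{diet 2}| / σ = |53.9 − 57.3| / 11.6 = 0.2931
For power 0.95 need Φ(δ − z_{0.01}) = 0.95, so δ = z_{0.01} + z_{0.05} = 2.326 + 1.645 = 3.971.
δ = d·√(n/2) ⇒ n = 2(δ/d)² = 2 × (3.971 / 0.2931)² = 367.14.
Rounding up, n = 368 per group.

n = 368 per group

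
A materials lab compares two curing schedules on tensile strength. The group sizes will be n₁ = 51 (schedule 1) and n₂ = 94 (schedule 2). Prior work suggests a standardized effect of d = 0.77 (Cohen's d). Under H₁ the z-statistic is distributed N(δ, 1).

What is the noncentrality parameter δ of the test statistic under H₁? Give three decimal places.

The noncentrality parameter scales effect size by the design's sample-size factor: δ = d / √(1/n₁ + 1/n₂) = 0.77 / √(1/51 + 1/94) = 4.4275

δ ≈ 4.427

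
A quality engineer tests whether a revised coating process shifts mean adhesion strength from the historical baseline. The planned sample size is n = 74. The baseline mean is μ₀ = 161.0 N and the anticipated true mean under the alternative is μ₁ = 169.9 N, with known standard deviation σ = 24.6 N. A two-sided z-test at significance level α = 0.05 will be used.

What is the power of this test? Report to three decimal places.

Standardized effect: d = |μ₁ − μ₀| / σ = |169.9 − 161.0| / 24.6 = 0.3618
Noncentrality parameter: δ = d·√n = 0.3618 × √74 = 3.1122
Two-sided α = 0.05 → critical value z_{0.025} = 1.960.
Power = Φ(δ − 1.960) + Φ(−δ − 1.960) = Φ(1.152) + Φ(-5.072) = 0.8754 + 0.0000 = 0.8754.

Power ≈ 0.875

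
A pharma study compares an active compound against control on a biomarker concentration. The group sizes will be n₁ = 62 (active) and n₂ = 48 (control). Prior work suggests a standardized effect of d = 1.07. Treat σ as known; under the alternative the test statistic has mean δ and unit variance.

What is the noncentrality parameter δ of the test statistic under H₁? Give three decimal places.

The noncentrality parameter scales effect size by the design's sample-size factor: δ = d / √(1/n₁ + 1/n₂) = 1.07 / √(1/62 + 1/48) = 5.5655

δ ≈ 5.565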